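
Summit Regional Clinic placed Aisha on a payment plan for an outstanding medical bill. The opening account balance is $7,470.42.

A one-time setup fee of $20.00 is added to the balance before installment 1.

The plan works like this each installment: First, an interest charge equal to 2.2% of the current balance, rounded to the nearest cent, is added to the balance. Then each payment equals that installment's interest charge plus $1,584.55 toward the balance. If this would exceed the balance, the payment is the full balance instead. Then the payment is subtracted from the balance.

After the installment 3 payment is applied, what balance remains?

Installment 1: $7,490.42 +$164.79 interest = $7,655.21; pay $1,749.34 → $5,905.87
Installment 2: $5,905.87 +$129.93 interest = $6,035.80; pay $1,714.48 → $4,321.32
Installment 3: $4,321.32 +$95.07 interest = $4,416.39; pay $1,679.62 → $2,736.77

$2,736.77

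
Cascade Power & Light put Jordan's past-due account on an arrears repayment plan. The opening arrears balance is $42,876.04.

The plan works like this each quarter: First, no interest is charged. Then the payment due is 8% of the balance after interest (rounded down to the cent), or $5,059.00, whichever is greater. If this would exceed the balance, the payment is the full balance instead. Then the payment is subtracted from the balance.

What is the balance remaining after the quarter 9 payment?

$0.00

# | Opening | Payment | End bal
1 | $42,876.04 | $5,059.00 | $37,817.04
2 | $37,817.04 | $5,059.00 | $32,758.04
3 | $32,758.04 | $5,059.00 | $27,699.04
4 | $27,699.04 | $5,059.00 | $22,640.04
5 | $22,640.04 | $5,059.00 | $17,581.04
6 | $17,581.04 | $5,059.00 | $12,522.04
7 | $12,522.04 | $5,059.00 | $7,463.04
8 | $7,463.04 | $5,059.00 | $2,404.04
9 | $2,404.04 | $2,404.04 | $0.00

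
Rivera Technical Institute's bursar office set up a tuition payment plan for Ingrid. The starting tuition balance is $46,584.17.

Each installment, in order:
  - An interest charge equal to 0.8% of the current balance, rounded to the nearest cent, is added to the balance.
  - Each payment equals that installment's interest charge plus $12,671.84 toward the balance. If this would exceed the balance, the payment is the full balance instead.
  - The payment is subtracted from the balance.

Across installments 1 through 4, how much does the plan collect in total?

Installment 1: $46,584.17 +$372.67 interest = $46,956.84; pay $13,044.51 → $33,912.33
Installment 2: $33,912.33 +$271.30 interest = $34,183.63; pay $12,943.14 → $21,240.49
Installment 3: $21,240.49 +$169.92 interest = $21,410.41; pay $12,841.76 → $8,568.65
Installment 4: $8,568.65 +$68.55 interest = $8,637.20; pay $8,637.20 → $0.00
Total paid: $47,466.61

$47,466.61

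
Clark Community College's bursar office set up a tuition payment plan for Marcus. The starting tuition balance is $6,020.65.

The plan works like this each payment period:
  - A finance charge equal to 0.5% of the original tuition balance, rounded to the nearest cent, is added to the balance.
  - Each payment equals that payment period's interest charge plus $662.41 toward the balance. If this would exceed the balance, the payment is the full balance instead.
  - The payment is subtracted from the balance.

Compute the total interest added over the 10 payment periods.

$301.00

Payment period 1: opening $6,020.65; interest $30.10 → $6,050.75; payment $692.51; balance $5,358.24
Payment period 2: opening $5,358.24; interest $30.10 → $5,388.34; payment $692.51; balance $4,695.83
Payment period 3: opening $4,695.83; interest $30.10 → $4,725.93; payment $692.51; balance $4,033.42
Payment period 4: opening $4,033.42; interest $30.10 → $4,063.52; payment $692.51; balance $3,371.01
Payment period 5: opening $3,371.01; interest $30.10 → $3,401.11; payment $692.51; balance $2,708.60
Payment period 6: opening $2,708.60; interest $30.10 → $2,738.70; payment $692.51; balance $2,046.19
Payment period 7: opening $2,046.19; interest $30.10 → $2,076.29; payment $692.51; balance $1,383.78
Payment period 8: opening $1,383.78; interest $30.10 → $1,413.88; payment $692.51; balance $721.37
Payment period 9: opening $721.37; interest $30.10 → $751.47; payment $692.51; balance $58.96
Payment period 10: opening $58.96; interest $30.10 → $89.06; payment $89.06; balance $0.00
Total interest: $30.10 + $30.10 + $30.10 + $30.10 + $30.10 + $30.10 + $30.10 + $30.10 + $30.10 + $30.10 = $301.00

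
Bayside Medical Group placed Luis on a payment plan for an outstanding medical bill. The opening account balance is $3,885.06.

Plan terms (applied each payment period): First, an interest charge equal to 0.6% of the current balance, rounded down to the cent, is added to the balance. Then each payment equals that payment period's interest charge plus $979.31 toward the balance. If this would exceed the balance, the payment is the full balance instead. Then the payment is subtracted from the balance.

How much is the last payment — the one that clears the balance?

Payment period 1: $3,885.06 +$23.31 interest = $3,908.37; pay $1,002.62 → $2,905.75
Payment period 2: $2,905.75 +$17.43 interest = $2,923.18; pay $996.74 → $1,926.44
Payment period 3: $1,926.44 +$11.55 interest = $1,937.99; pay $990.86 → $947.13
Payment period 4: $947.13 +$5.68 interest = $952.81; pay $952.81 → $0.00

$952.81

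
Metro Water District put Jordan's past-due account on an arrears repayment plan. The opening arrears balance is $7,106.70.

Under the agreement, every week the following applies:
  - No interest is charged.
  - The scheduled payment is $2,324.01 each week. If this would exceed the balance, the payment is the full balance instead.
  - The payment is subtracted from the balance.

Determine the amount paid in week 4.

$134.67

Week 1: opening $7,106.70; payment $2,324.01; balance $4,782.69
Week 2: opening $4,782.69; payment $2,324.01; balance $2,458.68
Week 3: opening $2,458.68; payment $2,324.01; balance $134.67
Week 4: opening $134.67; payment $134.67; balance $0.00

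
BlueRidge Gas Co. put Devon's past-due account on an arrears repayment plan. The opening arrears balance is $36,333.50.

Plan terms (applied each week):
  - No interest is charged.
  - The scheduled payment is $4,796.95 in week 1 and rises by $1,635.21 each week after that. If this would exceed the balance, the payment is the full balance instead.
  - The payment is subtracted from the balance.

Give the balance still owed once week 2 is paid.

$25,104.39

Week 1: $36,333.50 − $4,796.95 → $31,536.55
Week 2: $31,536.55 − $6,432.16 → $25,104.39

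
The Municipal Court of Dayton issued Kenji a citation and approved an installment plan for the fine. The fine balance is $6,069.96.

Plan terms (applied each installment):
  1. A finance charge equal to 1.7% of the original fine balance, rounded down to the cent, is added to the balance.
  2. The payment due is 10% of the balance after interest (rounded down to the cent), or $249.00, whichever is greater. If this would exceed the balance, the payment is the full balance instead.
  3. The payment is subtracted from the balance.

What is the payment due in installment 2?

$565.90

Installment 1: opening $6,069.96; interest $103.18 → $6,173.14; payment $617.31; balance $5,555.83
Installment 2: opening $5,555.83; interest $103.18 → $5,659.01; payment $565.90; balance $5,093.11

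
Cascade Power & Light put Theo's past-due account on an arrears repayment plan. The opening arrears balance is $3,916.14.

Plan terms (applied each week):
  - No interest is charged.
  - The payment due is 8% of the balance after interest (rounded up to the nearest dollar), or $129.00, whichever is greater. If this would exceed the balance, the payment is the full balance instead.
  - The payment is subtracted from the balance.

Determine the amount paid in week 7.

$190.00

Week 1: opening $3,916.14; payment $314.00; balance $3,602.14
Week 2: opening $3,602.14; payment $289.00; balance $3,313.14
Week 3: opening $3,313.14; payment $266.00; balance $3,047.14
Week 4: opening $3,047.14; payment $244.00; balance $2,803.14
Week 5: opening $2,803.14; payment $225.00; balance $2,578.14
Week 6: opening $2,578.14; payment $207.00; balance $2,371.14
Week 7: opening $2,371.14; payment $190.00; balance $2,181.14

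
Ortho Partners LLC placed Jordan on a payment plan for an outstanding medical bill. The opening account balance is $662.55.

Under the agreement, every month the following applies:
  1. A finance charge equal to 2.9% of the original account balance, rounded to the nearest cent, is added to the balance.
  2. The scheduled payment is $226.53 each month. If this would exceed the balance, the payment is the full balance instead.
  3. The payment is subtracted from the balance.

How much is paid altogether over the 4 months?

Month 1: opening $662.55; interest $19.21 → $681.76; payment $226.53; balance $455.23
Month 2: opening $455.23; interest $19.21 → $474.44; payment $226.53; balance $247.91
Month 3: opening $247.91; interest $19.21 → $267.12; payment $226.53; balance $40.59
Month 4: opening $40.59; interest $19.21 → $59.80; payment $59.80; balance $0.00
Total paid: $739.39

$739.39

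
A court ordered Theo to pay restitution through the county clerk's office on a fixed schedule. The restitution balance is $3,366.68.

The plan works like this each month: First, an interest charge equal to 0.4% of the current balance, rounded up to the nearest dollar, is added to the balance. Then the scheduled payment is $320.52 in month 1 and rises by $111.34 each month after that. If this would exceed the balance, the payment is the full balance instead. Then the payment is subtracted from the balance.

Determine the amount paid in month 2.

$431.86

Month 1: $3,366.68 +$14.00 interest = $3,380.68; pay $320.52 → $3,060.16
Month 2: $3,060.16 +$13.00 interest = $3,073.16; pay $431.86 → $2,641.30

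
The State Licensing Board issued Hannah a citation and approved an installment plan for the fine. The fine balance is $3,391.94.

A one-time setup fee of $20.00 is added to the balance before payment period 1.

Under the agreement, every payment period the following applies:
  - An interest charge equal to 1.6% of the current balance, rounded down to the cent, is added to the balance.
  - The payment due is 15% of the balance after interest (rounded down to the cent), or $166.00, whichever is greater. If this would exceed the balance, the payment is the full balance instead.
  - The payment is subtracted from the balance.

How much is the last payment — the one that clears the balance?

Payment period 1: $3,411.94 +$54.59 interest = $3,466.53; pay $519.97 → $2,946.56
Payment period 2: $2,946.56 +$47.14 interest = $2,993.70; pay $449.05 → $2,544.65
Payment period 3: $2,544.65 +$40.71 interest = $2,585.36; pay $387.80 → $2,197.56
Payment period 4: $2,197.56 +$35.16 interest = $2,232.72; pay $334.90 → $1,897.82
Payment period 5: $1,897.82 +$30.36 interest = $1,928.18; pay $289.22 → $1,638.96
Payment period 6: $1,638.96 +$26.22 interest = $1,665.18; pay $249.77 → $1,415.41
Payment period 7: $1,415.41 +$22.64 interest = $1,438.05; pay $215.70 → $1,222.35
Payment period 8: $1,222.35 +$19.55 interest = $1,241.90; pay $186.28 → $1,055.62
Payment period 9: $1,055.62 +$16.88 interest = $1,072.50; pay $166.00 → $906.50
Payment period 10: $906.50 +$14.50 interest = $921.00; pay $166.00 → $755.00
Payment period 11: $755.00 +$12.08 interest = $767.08; pay $166.00 → $601.08
Payment period 12: $601.08 +$9.61 interest = $610.69; pay $166.00 → $444.69
Payment period 13: $444.69 +$7.11 interest = $451.80; pay $166.00 → $285.80
Payment period 14: $285.80 +$4.57 interest = $290.37; pay $166.00 → $124.37
Payment period 15: $124.37 +$1.98 interest = $126.35; pay $126.35 → $0.00

$126.35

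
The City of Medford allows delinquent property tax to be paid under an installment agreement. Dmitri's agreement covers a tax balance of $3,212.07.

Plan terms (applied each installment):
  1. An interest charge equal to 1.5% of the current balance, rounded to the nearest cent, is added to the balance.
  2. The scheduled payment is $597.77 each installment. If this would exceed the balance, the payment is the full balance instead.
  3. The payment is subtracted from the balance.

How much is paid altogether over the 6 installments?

$3,375.01

Installment 1: opening $3,212.07; interest $48.18 → $3,260.25; payment $597.77; balance $2,662.48
Installment 2: opening $2,662.48; interest $39.94 → $2,702.42; payment $597.77; balance $2,104.65
Installment 3: opening $2,104.65; interest $31.57 → $2,136.22; payment $597.77; balance $1,538.45
Installment 4: opening $1,538.45; interest $23.08 → $1,561.53; payment $597.77; balance $963.76
Installment 5: opening $963.76; interest $14.46 → $978.22; payment $597.77; balance $380.45
Installment 6: opening $380.45; interest $5.71 → $386.16; payment $386.16; balance $0.00
Total paid: $3,375.01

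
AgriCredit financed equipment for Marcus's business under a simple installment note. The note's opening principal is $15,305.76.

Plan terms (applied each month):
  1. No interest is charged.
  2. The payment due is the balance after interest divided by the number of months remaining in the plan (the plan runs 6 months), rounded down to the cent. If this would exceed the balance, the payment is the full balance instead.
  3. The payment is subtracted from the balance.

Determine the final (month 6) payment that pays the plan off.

$2,550.96

Month 1: $15,305.76 − $2,550.96 → $12,754.80
Month 2: $12,754.80 − $2,550.96 → $10,203.84
Month 3: $10,203.84 − $2,550.96 → $7,652.88
Month 4: $7,652.88 − $2,550.96 → $5,101.92
Month 5: $5,101.92 − $2,550.96 → $2,550.96
Month 6: $2,550.96 − $2,550.96 → $0.00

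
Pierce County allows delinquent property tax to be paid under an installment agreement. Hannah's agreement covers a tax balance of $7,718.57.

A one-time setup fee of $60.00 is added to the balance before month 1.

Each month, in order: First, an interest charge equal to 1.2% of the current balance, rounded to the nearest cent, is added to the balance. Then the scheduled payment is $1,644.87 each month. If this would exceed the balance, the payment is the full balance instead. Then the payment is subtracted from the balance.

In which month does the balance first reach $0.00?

5

# | Opening | Interest | Payment | End bal
1 | $7,778.57 | $93.34 | $1,644.87 | $6,227.04
2 | $6,227.04 | $74.72 | $1,644.87 | $4,656.89
3 | $4,656.89 | $55.88 | $1,644.87 | $3,067.90
4 | $3,067.90 | $36.81 | $1,644.87 | $1,459.84
5 | $1,459.84 | $17.52 | $1,477.36 | $0.00
Balance reaches $0.00 in month 5.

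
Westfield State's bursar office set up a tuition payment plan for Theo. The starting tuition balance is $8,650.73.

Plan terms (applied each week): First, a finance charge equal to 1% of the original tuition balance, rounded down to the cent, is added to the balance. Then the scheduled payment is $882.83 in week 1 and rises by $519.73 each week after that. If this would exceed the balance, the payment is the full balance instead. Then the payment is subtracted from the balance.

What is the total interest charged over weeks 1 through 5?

$432.50

Week 1: opening $8,650.73; interest $86.50 → $8,737.23; payment $882.83; balance $7,854.40
Week 2: opening $7,854.40; interest $86.50 → $7,940.90; payment $1,402.56; balance $6,538.34
Week 3: opening $6,538.34; interest $86.50 → $6,624.84; payment $1,922.29; balance $4,702.55
Week 4: opening $4,702.55; interest $86.50 → $4,789.05; payment $2,442.02; balance $2,347.03
Week 5: opening $2,347.03; interest $86.50 → $2,433.53; payment $2,433.53; balance $0.00
Total interest: $86.50 + $86.50 + $86.50 + $86.50 + $86.50 = $432.50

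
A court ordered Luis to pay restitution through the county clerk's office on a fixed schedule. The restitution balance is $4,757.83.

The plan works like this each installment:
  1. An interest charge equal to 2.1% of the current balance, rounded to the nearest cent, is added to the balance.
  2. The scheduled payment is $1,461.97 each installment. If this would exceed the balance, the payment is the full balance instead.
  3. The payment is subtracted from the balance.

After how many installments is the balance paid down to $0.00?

Installment 1: opening $4,757.83; interest $99.91 → $4,857.74; payment $1,461.97; balance $3,395.77
Installment 2: opening $3,395.77; interest $71.31 → $3,467.08; payment $1,461.97; balance $2,005.11
Installment 3: opening $2,005.11; interest $42.11 → $2,047.22; payment $1,461.97; balance $585.25
Installment 4: opening $585.25; interest $12.29 → $597.54; payment $597.54; balance $0.00
Balance reaches $0.00 in installment 4.

4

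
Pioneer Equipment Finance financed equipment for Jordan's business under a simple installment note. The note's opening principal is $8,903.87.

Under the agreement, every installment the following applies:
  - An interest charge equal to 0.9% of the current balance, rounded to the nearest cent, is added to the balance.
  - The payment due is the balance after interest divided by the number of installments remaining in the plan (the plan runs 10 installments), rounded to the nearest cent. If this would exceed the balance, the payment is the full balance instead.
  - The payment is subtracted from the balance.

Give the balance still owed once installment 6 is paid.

# | Opening | Interest | Payment | End bal
1 | $8,903.87 | $80.13 | $898.40 | $8,085.60
2 | $8,085.60 | $72.77 | $906.49 | $7,251.88
3 | $7,251.88 | $65.27 | $914.64 | $6,402.51
4 | $6,402.51 | $57.62 | $922.88 | $5,537.25
5 | $5,537.25 | $49.84 | $931.18 | $4,655.91
6 | $4,655.91 | $41.90 | $939.56 | $3,758.25

$3,758.25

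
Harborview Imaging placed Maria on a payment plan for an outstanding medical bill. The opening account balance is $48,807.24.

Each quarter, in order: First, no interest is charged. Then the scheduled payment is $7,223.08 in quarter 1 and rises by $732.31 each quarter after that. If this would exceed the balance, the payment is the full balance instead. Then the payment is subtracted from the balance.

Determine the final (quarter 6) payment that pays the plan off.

Quarter 1: opening $48,807.24; payment $7,223.08; balance $41,584.16
Quarter 2: opening $41,584.16; payment $7,955.39; balance $33,628.77
Quarter 3: opening $33,628.77; payment $8,687.70; balance $24,941.07
Quarter 4: opening $24,941.07; payment $9,420.01; balance $15,521.06
Quarter 5: opening $15,521.06; payment $10,152.32; balance $5,368.74
Quarter 6: opening $5,368.74; payment $5,368.74; balance $0.00

$5,368.74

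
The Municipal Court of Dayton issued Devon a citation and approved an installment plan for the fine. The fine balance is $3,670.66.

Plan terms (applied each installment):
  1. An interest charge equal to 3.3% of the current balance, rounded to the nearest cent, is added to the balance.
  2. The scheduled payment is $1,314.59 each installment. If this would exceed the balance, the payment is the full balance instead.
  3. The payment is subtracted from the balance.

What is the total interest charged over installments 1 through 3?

Installment 1: opening $3,670.66; interest $121.13 → $3,791.79; payment $1,314.59; balance $2,477.20
Installment 2: opening $2,477.20; interest $81.75 → $2,558.95; payment $1,314.59; balance $1,244.36
Installment 3: opening $1,244.36; interest $41.06 → $1,285.42; payment $1,285.42; balance $0.00
Total interest: $121.13 + $81.75 + $41.06 = $243.94

$243.94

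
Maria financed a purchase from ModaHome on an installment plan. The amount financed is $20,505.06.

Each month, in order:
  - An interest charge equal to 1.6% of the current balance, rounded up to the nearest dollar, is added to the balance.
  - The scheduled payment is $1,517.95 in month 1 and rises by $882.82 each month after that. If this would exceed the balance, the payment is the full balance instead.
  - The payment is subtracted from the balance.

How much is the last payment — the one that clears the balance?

Month 1: $20,505.06 +$329.00 interest = $20,834.06; pay $1,517.95 → $19,316.11
Month 2: $19,316.11 +$310.00 interest = $19,626.11; pay $2,400.77 → $17,225.34
Month 3: $17,225.34 +$276.00 interest = $17,501.34; pay $3,283.59 → $14,217.75
Month 4: $14,217.75 +$228.00 interest = $14,445.75; pay $4,166.41 → $10,279.34
Month 5: $10,279.34 +$165.00 interest = $10,444.34; pay $5,049.23 → $5,395.11
Month 6: $5,395.11 +$87.00 interest = $5,482.11; pay $5,482.11 → $0.00

$5,482.11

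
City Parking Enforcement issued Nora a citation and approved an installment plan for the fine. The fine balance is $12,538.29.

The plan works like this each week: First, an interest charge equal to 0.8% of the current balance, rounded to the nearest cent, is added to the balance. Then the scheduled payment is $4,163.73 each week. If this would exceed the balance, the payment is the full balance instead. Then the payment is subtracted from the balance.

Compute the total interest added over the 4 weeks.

Week 1: $12,538.29 +$100.31 interest = $12,638.60; pay $4,163.73 → $8,474.87
Week 2: $8,474.87 +$67.80 interest = $8,542.67; pay $4,163.73 → $4,378.94
Week 3: $4,378.94 +$35.03 interest = $4,413.97; pay $4,163.73 → $250.24
Week 4: $250.24 +$2.00 interest = $252.24; pay $252.24 → $0.00
Total interest: $100.31 + $67.80 + $35.03 + $2.00 = $205.14

$205.14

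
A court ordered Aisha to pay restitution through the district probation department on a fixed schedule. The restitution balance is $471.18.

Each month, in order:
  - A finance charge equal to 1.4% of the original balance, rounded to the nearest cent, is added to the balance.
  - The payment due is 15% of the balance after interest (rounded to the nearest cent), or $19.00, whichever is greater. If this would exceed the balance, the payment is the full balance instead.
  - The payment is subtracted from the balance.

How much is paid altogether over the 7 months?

$340.92

Month 1: $471.18 +$6.60 interest = $477.78; pay $71.67 → $406.11
Month 2: $406.11 +$6.60 interest = $412.71; pay $61.91 → $350.80
Month 3: $350.80 +$6.60 interest = $357.40; pay $53.61 → $303.79
Month 4: $303.79 +$6.60 interest = $310.39; pay $46.56 → $263.83
Month 5: $263.83 +$6.60 interest = $270.43; pay $40.56 → $229.87
Month 6: $229.87 +$6.60 interest = $236.47; pay $35.47 → $201.00
Month 7: $201.00 +$6.60 interest = $207.60; pay $31.14 → $176.46
Total paid: $340.92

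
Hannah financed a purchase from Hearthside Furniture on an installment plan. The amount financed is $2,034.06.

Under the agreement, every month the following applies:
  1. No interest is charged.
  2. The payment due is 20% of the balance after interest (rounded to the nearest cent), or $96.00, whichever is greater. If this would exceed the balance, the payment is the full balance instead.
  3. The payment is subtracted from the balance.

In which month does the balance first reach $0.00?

12

# | Opening | Payment | End bal
1 | $2,034.06 | $406.81 | $1,627.25
2 | $1,627.25 | $325.45 | $1,301.80
3 | $1,301.80 | $260.36 | $1,041.44
4 | $1,041.44 | $208.29 | $833.15
5 | $833.15 | $166.63 | $666.52
6 | $666.52 | $133.30 | $533.22
7 | $533.22 | $106.64 | $426.58
8 | $426.58 | $96.00 | $330.58
9 | $330.58 | $96.00 | $234.58
10 | $234.58 | $96.00 | $138.58
11 | $138.58 | $96.00 | $42.58
12 | $42.58 | $42.58 | $0.00
Balance reaches $0.00 in month 12.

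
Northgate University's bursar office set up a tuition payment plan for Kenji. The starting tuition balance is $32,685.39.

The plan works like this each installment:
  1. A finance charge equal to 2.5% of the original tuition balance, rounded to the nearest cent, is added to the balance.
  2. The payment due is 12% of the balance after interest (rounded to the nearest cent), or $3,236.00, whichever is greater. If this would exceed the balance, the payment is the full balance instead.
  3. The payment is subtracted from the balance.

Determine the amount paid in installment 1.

Installment 1: opening $32,685.39; interest $817.13 → $33,502.52; payment $4,020.30; balance $29,482.22

$4,020.30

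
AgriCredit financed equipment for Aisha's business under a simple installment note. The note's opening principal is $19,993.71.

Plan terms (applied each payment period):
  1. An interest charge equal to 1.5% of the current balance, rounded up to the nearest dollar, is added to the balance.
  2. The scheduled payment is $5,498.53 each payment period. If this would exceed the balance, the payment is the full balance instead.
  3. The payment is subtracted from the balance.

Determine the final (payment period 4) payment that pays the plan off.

$4,226.12

Payment period 1: opening $19,993.71; interest $300.00 → $20,293.71; payment $5,498.53; balance $14,795.18
Payment period 2: opening $14,795.18; interest $222.00 → $15,017.18; payment $5,498.53; balance $9,518.65
Payment period 3: opening $9,518.65; interest $143.00 → $9,661.65; payment $5,498.53; balance $4,163.12
Payment period 4: opening $4,163.12; interest $63.00 → $4,226.12; payment $4,226.12; balance $0.00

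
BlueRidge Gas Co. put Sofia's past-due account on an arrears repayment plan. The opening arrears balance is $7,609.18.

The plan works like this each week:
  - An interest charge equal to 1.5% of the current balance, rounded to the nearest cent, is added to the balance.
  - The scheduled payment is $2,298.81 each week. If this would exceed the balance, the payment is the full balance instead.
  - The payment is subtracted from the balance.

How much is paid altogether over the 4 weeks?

$7,867.15

Week 1: $7,609.18 +$114.14 interest = $7,723.32; pay $2,298.81 → $5,424.51
Week 2: $5,424.51 +$81.37 interest = $5,505.88; pay $2,298.81 → $3,207.07
Week 3: $3,207.07 +$48.11 interest = $3,255.18; pay $2,298.81 → $956.37
Week 4: $956.37 +$14.35 interest = $970.72; pay $970.72 → $0.00
Total paid: $7,867.15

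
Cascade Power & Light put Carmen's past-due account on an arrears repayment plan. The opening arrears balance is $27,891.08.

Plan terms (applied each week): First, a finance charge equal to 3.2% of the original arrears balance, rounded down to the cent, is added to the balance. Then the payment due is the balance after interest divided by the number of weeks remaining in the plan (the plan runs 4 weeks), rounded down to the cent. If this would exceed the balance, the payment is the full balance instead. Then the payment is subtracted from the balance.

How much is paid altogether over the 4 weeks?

Week 1: $27,891.08 +$892.51 interest = $28,783.59; pay $7,195.89 → $21,587.70
Week 2: $21,587.70 +$892.51 interest = $22,480.21; pay $7,493.40 → $14,986.81
Week 3: $14,986.81 +$892.51 interest = $15,879.32; pay $7,939.66 → $7,939.66
Week 4: $7,939.66 +$892.51 interest = $8,832.17; pay $8,832.17 → $0.00
Total paid: $31,461.12

$31,461.12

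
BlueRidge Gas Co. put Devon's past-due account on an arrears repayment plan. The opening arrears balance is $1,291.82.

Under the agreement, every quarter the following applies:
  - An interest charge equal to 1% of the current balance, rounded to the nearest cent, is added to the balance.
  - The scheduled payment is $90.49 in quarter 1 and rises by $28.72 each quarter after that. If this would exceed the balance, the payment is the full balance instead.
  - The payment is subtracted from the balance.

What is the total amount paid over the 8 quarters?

$1,356.71

# | Opening | Interest | Payment | End bal
1 | $1,291.82 | $12.92 | $90.49 | $1,214.25
2 | $1,214.25 | $12.14 | $119.21 | $1,107.18
3 | $1,107.18 | $11.07 | $147.93 | $970.32
4 | $970.32 | $9.70 | $176.65 | $803.37
5 | $803.37 | $8.03 | $205.37 | $606.03
6 | $606.03 | $6.06 | $234.09 | $378.00
7 | $378.00 | $3.78 | $262.81 | $118.97
8 | $118.97 | $1.19 | $120.16 | $0.00
Total paid: $1,356.71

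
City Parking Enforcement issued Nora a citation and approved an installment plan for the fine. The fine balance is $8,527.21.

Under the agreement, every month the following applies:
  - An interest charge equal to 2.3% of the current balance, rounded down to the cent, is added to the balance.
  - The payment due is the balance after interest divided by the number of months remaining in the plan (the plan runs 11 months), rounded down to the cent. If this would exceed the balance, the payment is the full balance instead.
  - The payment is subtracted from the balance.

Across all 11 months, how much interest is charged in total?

$1,271.77

Month 1: $8,527.21 +$196.12 interest = $8,723.33; pay $793.03 → $7,930.30
Month 2: $7,930.30 +$182.39 interest = $8,112.69; pay $811.26 → $7,301.43
Month 3: $7,301.43 +$167.93 interest = $7,469.36; pay $829.92 → $6,639.44
Month 4: $6,639.44 +$152.70 interest = $6,792.14; pay $849.01 → $5,943.13
Month 5: $5,943.13 +$136.69 interest = $6,079.82; pay $868.54 → $5,211.28
Month 6: $5,211.28 +$119.85 interest = $5,331.13; pay $888.52 → $4,442.61
Month 7: $4,442.61 +$102.18 interest = $4,544.79; pay $908.95 → $3,635.84
Month 8: $3,635.84 +$83.62 interest = $3,719.46; pay $929.86 → $2,789.60
Month 9: $2,789.60 +$64.16 interest = $2,853.76; pay $951.25 → $1,902.51
Month 10: $1,902.51 +$43.75 interest = $1,946.26; pay $973.13 → $973.13
Month 11: $973.13 +$22.38 interest = $995.51; pay $995.51 → $0.00
Total interest: $196.12 + $182.39 + $167.93 + $152.70 + $136.69 + $119.85 + $102.18 + $83.62 + $64.16 + $43.75 + $22.38 = $1,271.77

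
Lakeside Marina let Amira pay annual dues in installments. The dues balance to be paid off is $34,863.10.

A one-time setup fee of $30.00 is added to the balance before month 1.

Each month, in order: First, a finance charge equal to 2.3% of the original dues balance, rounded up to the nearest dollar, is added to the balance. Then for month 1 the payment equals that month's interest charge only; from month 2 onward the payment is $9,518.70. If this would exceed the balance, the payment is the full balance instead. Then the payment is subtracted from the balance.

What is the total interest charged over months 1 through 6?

$4,812.00

Month 1: $34,893.10 +$802.00 interest = $35,695.10; pay $802.00 → $34,893.10
Month 2: $34,893.10 +$802.00 interest = $35,695.10; pay $9,518.70 → $26,176.40
Month 3: $26,176.40 +$802.00 interest = $26,978.40; pay $9,518.70 → $17,459.70
Month 4: $17,459.70 +$802.00 interest = $18,261.70; pay $9,518.70 → $8,743.00
Month 5: $8,743.00 +$802.00 interest = $9,545.00; pay $9,518.70 → $26.30
Month 6: $26.30 +$802.00 interest = $828.30; pay $828.30 → $0.00
Total interest: $802.00 + $802.00 + $802.00 + $802.00 + $802.00 + $802.00 = $4,812.00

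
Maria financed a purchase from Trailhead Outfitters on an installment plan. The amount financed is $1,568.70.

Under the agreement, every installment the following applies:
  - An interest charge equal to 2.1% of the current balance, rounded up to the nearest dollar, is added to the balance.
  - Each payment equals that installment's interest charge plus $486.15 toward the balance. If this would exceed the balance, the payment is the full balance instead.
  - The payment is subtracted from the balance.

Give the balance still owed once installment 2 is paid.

Installment 1: opening $1,568.70; interest $33.00 → $1,601.70; payment $519.15; balance $1,082.55
Installment 2: opening $1,082.55; interest $23.00 → $1,105.55; payment $509.15; balance $596.40

$596.40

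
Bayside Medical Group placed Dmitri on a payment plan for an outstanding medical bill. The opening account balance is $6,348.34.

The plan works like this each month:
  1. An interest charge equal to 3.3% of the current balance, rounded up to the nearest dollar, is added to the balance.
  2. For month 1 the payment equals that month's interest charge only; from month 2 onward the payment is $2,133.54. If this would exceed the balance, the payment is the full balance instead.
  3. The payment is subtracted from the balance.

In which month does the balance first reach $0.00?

5

Month 1: $6,348.34 +$210.00 interest = $6,558.34; pay $210.00 → $6,348.34
Month 2: $6,348.34 +$210.00 interest = $6,558.34; pay $2,133.54 → $4,424.80
Month 3: $4,424.80 +$147.00 interest = $4,571.80; pay $2,133.54 → $2,438.26
Month 4: $2,438.26 +$81.00 interest = $2,519.26; pay $2,133.54 → $385.72
Month 5: $385.72 +$13.00 interest = $398.72; pay $398.72 → $0.00
Balance reaches $0.00 in month 5.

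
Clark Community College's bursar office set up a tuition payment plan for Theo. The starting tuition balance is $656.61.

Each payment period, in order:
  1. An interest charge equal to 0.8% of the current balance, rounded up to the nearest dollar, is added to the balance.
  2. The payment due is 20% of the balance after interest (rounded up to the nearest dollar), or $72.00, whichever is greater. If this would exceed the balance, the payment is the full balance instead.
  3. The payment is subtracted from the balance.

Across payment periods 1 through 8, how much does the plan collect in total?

$682.61

Payment period 1: opening $656.61; interest $6.00 → $662.61; payment $133.00; balance $529.61
Payment period 2: opening $529.61; interest $5.00 → $534.61; payment $107.00; balance $427.61
Payment period 3: opening $427.61; interest $4.00 → $431.61; payment $87.00; balance $344.61
Payment period 4: opening $344.61; interest $3.00 → $347.61; payment $72.00; balance $275.61
Payment period 5: opening $275.61; interest $3.00 → $278.61; payment $72.00; balance $206.61
Payment period 6: opening $206.61; interest $2.00 → $208.61; payment $72.00; balance $136.61
Payment period 7: opening $136.61; interest $2.00 → $138.61; payment $72.00; balance $66.61
Payment period 8: opening $66.61; interest $1.00 → $67.61; payment $67.61; balance $0.00
Total paid: $682.61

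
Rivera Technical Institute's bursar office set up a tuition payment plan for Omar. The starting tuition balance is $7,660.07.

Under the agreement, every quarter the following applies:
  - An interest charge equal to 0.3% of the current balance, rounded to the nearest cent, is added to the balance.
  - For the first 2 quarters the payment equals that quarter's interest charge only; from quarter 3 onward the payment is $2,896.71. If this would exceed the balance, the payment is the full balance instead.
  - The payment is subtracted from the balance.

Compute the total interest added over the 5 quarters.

$89.01

# | Opening | Interest | Payment | End bal
1 | $7,660.07 | $22.98 | $22.98 | $7,660.07
2 | $7,660.07 | $22.98 | $22.98 | $7,660.07
3 | $7,660.07 | $22.98 | $2,896.71 | $4,786.34
4 | $4,786.34 | $14.36 | $2,896.71 | $1,903.99
5 | $1,903.99 | $5.71 | $1,909.70 | $0.00
Total interest: $22.98 + $22.98 + $22.98 + $14.36 + $5.71 = $89.01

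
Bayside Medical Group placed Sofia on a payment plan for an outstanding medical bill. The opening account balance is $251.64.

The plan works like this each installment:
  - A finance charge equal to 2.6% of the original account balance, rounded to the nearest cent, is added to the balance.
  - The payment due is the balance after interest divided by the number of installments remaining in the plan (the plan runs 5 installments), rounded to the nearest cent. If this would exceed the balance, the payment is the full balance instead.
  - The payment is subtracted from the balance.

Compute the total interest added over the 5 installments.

# | Opening | Interest | Payment | End bal
1 | $251.64 | $6.54 | $51.64 | $206.54
2 | $206.54 | $6.54 | $53.27 | $159.81
3 | $159.81 | $6.54 | $55.45 | $110.90
4 | $110.90 | $6.54 | $58.72 | $58.72
5 | $58.72 | $6.54 | $65.26 | $0.00
Total interest: $6.54 + $6.54 + $6.54 + $6.54 + $6.54 = $32.70

$32.70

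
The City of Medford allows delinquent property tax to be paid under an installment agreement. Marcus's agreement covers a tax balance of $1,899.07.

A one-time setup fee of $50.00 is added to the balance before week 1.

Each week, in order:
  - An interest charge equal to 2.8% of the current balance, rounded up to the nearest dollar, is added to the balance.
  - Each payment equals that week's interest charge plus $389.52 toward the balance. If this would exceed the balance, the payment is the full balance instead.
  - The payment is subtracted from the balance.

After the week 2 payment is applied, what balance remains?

Week 1: opening $1,949.07; interest $55.00 → $2,004.07; payment $444.52; balance $1,559.55
Week 2: opening $1,559.55; interest $44.00 → $1,603.55; payment $433.52; balance $1,170.03

$1,170.03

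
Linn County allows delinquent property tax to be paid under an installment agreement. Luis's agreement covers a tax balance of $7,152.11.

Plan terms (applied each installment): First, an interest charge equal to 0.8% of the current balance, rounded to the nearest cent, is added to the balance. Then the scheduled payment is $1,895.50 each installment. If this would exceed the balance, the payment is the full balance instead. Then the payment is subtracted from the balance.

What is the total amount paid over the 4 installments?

$7,292.27

Installment 1: $7,152.11 +$57.22 interest = $7,209.33; pay $1,895.50 → $5,313.83
Installment 2: $5,313.83 +$42.51 interest = $5,356.34; pay $1,895.50 → $3,460.84
Installment 3: $3,460.84 +$27.69 interest = $3,488.53; pay $1,895.50 → $1,593.03
Installment 4: $1,593.03 +$12.74 interest = $1,605.77; pay $1,605.77 → $0.00
Total paid: $7,292.27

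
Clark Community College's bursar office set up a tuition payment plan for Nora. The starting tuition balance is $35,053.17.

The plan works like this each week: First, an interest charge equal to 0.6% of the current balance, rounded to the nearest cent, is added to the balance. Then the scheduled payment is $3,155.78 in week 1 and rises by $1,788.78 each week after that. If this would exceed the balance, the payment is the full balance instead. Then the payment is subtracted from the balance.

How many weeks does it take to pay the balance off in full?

Week 1: opening $35,053.17; interest $210.32 → $35,263.49; payment $3,155.78; balance $32,107.71
Week 2: opening $32,107.71; interest $192.65 → $32,300.36; payment $4,944.56; balance $27,355.80
Week 3: opening $27,355.80; interest $164.13 → $27,519.93; payment $6,733.34; balance $20,786.59
Week 4: opening $20,786.59; interest $124.72 → $20,911.31; payment $8,522.12; balance $12,389.19
Week 5: opening $12,389.19; interest $74.34 → $12,463.53; payment $10,310.90; balance $2,152.63
Week 6: opening $2,152.63; interest $12.92 → $2,165.55; payment $2,165.55; balance $0.00
Balance reaches $0.00 in week 6.

6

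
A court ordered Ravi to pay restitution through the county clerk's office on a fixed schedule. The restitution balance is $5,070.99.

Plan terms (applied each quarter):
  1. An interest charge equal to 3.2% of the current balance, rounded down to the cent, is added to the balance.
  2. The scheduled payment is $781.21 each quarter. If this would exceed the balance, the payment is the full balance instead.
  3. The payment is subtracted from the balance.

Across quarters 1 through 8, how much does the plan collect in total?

$5,777.61

Quarter 1: opening $5,070.99; interest $162.27 → $5,233.26; payment $781.21; balance $4,452.05
Quarter 2: opening $4,452.05; interest $142.46 → $4,594.51; payment $781.21; balance $3,813.30
Quarter 3: opening $3,813.30; interest $122.02 → $3,935.32; payment $781.21; balance $3,154.11
Quarter 4: opening $3,154.11; interest $100.93 → $3,255.04; payment $781.21; balance $2,473.83
Quarter 5: opening $2,473.83; interest $79.16 → $2,552.99; payment $781.21; balance $1,771.78
Quarter 6: opening $1,771.78; interest $56.69 → $1,828.47; payment $781.21; balance $1,047.26
Quarter 7: opening $1,047.26; interest $33.51 → $1,080.77; payment $781.21; balance $299.56
Quarter 8: opening $299.56; interest $9.58 → $309.14; payment $309.14; balance $0.00
Total paid: $5,777.61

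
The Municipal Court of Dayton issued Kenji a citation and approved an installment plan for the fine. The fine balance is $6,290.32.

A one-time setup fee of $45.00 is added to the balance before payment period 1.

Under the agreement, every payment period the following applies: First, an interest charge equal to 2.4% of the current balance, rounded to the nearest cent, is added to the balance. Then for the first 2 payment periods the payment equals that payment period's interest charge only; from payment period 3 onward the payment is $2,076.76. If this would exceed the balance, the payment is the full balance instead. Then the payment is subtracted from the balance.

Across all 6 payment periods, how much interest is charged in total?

$630.67

Payment period 1: opening $6,335.32; interest $152.05 → $6,487.37; payment $152.05; balance $6,335.32
Payment period 2: opening $6,335.32; interest $152.05 → $6,487.37; payment $152.05; balance $6,335.32
Payment period 3: opening $6,335.32; interest $152.05 → $6,487.37; payment $2,076.76; balance $4,410.61
Payment period 4: opening $4,410.61; interest $105.85 → $4,516.46; payment $2,076.76; balance $2,439.70
Payment period 5: opening $2,439.70; interest $58.55 → $2,498.25; payment $2,076.76; balance $421.49
Payment period 6: opening $421.49; interest $10.12 → $431.61; payment $431.61; balance $0.00
Total interest: $152.05 + $152.05 + $152.05 + $105.85 + $58.55 + $10.12 = $630.67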